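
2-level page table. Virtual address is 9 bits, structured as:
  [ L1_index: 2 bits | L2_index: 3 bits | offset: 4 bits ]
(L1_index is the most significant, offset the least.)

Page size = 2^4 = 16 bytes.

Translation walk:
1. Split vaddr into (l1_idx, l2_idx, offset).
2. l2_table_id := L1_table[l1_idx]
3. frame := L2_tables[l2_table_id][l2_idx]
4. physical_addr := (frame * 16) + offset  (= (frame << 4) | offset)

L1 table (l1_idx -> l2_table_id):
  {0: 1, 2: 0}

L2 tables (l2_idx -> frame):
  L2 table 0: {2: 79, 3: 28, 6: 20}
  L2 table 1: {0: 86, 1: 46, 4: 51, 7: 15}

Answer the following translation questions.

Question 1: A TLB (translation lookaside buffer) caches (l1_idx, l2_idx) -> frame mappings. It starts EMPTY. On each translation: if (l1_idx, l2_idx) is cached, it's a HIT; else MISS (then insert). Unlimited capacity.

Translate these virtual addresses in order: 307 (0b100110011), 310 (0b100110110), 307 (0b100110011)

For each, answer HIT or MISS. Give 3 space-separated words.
vaddr=307: (2,3) not in TLB -> MISS, insert
vaddr=310: (2,3) in TLB -> HIT
vaddr=307: (2,3) in TLB -> HIT

Answer: MISS HIT HIT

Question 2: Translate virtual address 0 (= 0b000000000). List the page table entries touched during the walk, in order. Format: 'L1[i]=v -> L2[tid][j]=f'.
Answer: L1[0]=1 -> L2[1][0]=86

Derivation:
vaddr = 0 = 0b000000000
Split: l1_idx=0, l2_idx=0, offset=0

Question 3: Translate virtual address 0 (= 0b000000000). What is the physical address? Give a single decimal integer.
vaddr = 0 = 0b000000000
Split: l1_idx=0, l2_idx=0, offset=0
L1[0] = 1
L2[1][0] = 86
paddr = 86 * 16 + 0 = 1376

Answer: 1376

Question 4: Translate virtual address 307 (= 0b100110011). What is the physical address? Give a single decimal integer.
Answer: 451

Derivation:
vaddr = 307 = 0b100110011
Split: l1_idx=2, l2_idx=3, offset=3
L1[2] = 0
L2[0][3] = 28
paddr = 28 * 16 + 3 = 451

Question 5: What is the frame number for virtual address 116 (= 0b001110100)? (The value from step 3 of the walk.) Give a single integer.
vaddr = 116: l1_idx=0, l2_idx=7
L1[0] = 1; L2[1][7] = 15

Answer: 15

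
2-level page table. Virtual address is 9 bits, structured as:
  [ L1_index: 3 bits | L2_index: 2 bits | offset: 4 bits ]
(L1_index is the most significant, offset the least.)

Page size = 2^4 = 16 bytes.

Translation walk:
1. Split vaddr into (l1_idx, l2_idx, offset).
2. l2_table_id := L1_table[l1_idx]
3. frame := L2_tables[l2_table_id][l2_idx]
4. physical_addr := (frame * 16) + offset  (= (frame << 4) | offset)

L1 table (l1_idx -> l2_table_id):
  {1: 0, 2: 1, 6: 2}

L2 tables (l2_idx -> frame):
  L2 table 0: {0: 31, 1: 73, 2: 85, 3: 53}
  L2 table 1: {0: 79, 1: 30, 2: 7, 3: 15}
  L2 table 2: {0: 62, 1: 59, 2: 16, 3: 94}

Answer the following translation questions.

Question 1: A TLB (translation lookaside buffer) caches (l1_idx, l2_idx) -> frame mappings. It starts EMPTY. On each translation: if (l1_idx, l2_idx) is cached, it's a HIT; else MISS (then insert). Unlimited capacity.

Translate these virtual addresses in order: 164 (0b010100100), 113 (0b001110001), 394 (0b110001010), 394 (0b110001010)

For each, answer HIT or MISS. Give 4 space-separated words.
Answer: MISS MISS MISS HIT

Derivation:
vaddr=164: (2,2) not in TLB -> MISS, insert
vaddr=113: (1,3) not in TLB -> MISS, insert
vaddr=394: (6,0) not in TLB -> MISS, insert
vaddr=394: (6,0) in TLB -> HIT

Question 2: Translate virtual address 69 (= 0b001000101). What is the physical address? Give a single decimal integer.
Answer: 501

Derivation:
vaddr = 69 = 0b001000101
Split: l1_idx=1, l2_idx=0, offset=5
L1[1] = 0
L2[0][0] = 31
paddr = 31 * 16 + 5 = 501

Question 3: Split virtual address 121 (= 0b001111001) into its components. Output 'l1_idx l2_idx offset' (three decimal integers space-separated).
vaddr = 121 = 0b001111001
  top 3 bits -> l1_idx = 1
  next 2 bits -> l2_idx = 3
  bottom 4 bits -> offset = 9

Answer: 1 3 9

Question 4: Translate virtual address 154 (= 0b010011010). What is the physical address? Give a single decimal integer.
Answer: 490

Derivation:
vaddr = 154 = 0b010011010
Split: l1_idx=2, l2_idx=1, offset=10
L1[2] = 1
L2[1][1] = 30
paddr = 30 * 16 + 10 = 490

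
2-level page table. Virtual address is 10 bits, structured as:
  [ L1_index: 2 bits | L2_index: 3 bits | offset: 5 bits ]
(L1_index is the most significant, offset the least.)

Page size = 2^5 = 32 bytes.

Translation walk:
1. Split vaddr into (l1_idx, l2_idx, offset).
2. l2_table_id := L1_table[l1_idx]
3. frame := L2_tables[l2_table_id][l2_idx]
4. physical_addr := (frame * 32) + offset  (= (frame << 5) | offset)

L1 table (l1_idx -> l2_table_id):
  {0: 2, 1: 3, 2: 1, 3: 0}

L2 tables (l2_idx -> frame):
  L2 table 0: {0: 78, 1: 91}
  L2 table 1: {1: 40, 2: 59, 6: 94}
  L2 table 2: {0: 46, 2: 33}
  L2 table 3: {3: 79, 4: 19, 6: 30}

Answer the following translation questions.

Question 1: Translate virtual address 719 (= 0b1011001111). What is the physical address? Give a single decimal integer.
vaddr = 719 = 0b1011001111
Split: l1_idx=2, l2_idx=6, offset=15
L1[2] = 1
L2[1][6] = 94
paddr = 94 * 32 + 15 = 3023

Answer: 3023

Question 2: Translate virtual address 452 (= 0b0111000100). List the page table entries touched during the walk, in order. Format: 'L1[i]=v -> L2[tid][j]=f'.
vaddr = 452 = 0b0111000100
Split: l1_idx=1, l2_idx=6, offset=4

Answer: L1[1]=3 -> L2[3][6]=30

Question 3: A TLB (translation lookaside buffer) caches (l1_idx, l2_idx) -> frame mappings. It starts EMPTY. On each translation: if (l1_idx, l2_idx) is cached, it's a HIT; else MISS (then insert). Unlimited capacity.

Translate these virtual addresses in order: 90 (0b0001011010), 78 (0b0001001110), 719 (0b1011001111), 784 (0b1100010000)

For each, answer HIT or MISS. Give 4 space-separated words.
Answer: MISS HIT MISS MISS

Derivation:
vaddr=90: (0,2) not in TLB -> MISS, insert
vaddr=78: (0,2) in TLB -> HIT
vaddr=719: (2,6) not in TLB -> MISS, insert
vaddr=784: (3,0) not in TLB -> MISS, insert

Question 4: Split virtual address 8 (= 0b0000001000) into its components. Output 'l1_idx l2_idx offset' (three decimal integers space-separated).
vaddr = 8 = 0b0000001000
  top 2 bits -> l1_idx = 0
  next 3 bits -> l2_idx = 0
  bottom 5 bits -> offset = 8

Answer: 0 0 8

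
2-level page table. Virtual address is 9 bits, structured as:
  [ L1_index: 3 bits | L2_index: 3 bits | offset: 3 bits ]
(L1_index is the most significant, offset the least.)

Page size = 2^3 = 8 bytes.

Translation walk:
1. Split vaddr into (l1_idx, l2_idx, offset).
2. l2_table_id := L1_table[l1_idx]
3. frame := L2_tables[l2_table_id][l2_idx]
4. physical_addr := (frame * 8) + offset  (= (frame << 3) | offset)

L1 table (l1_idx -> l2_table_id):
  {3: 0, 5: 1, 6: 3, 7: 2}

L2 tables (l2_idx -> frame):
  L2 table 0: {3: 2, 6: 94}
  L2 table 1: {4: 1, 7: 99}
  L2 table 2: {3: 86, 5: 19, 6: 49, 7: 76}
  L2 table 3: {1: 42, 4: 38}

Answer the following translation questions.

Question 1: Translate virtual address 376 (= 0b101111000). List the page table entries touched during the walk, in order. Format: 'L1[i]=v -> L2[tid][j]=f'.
vaddr = 376 = 0b101111000
Split: l1_idx=5, l2_idx=7, offset=0

Answer: L1[5]=1 -> L2[1][7]=99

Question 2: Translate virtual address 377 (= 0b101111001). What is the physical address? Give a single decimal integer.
vaddr = 377 = 0b101111001
Split: l1_idx=5, l2_idx=7, offset=1
L1[5] = 1
L2[1][7] = 99
paddr = 99 * 8 + 1 = 793

Answer: 793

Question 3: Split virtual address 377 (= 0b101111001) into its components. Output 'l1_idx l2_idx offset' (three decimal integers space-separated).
vaddr = 377 = 0b101111001
  top 3 bits -> l1_idx = 5
  next 3 bits -> l2_idx = 7
  bottom 3 bits -> offset = 1

Answer: 5 7 1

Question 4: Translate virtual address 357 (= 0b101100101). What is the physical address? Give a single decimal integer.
vaddr = 357 = 0b101100101
Split: l1_idx=5, l2_idx=4, offset=5
L1[5] = 1
L2[1][4] = 1
paddr = 1 * 8 + 5 = 13

Answer: 13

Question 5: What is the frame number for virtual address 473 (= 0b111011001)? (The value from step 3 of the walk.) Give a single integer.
Answer: 86

Derivation:
vaddr = 473: l1_idx=7, l2_idx=3
L1[7] = 2; L2[2][3] = 86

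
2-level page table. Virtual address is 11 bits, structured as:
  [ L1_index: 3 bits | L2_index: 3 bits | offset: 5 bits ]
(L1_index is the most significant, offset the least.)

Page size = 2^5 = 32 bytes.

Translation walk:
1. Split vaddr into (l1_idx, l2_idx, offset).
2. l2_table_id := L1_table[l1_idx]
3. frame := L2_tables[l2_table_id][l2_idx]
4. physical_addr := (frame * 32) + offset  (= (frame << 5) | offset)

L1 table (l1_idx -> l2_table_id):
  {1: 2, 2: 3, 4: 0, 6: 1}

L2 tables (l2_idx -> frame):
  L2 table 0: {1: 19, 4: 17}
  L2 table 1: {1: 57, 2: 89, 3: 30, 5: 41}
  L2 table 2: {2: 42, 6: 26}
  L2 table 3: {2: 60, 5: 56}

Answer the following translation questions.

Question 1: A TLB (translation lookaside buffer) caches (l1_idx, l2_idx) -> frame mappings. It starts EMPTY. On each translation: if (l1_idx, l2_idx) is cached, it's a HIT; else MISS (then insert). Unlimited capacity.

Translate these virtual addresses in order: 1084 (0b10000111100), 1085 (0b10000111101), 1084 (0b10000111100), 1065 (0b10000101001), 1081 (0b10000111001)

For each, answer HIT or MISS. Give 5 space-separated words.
Answer: MISS HIT HIT HIT HIT

Derivation:
vaddr=1084: (4,1) not in TLB -> MISS, insert
vaddr=1085: (4,1) in TLB -> HIT
vaddr=1084: (4,1) in TLB -> HIT
vaddr=1065: (4,1) in TLB -> HIT
vaddr=1081: (4,1) in TLB -> HIT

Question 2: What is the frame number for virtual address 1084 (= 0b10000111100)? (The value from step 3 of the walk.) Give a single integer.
vaddr = 1084: l1_idx=4, l2_idx=1
L1[4] = 0; L2[0][1] = 19

Answer: 19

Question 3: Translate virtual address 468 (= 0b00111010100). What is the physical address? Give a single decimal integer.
vaddr = 468 = 0b00111010100
Split: l1_idx=1, l2_idx=6, offset=20
L1[1] = 2
L2[2][6] = 26
paddr = 26 * 32 + 20 = 852

Answer: 852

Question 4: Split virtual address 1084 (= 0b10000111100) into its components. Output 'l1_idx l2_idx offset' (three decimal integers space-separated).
Answer: 4 1 28

Derivation:
vaddr = 1084 = 0b10000111100
  top 3 bits -> l1_idx = 4
  next 3 bits -> l2_idx = 1
  bottom 5 bits -> offset = 28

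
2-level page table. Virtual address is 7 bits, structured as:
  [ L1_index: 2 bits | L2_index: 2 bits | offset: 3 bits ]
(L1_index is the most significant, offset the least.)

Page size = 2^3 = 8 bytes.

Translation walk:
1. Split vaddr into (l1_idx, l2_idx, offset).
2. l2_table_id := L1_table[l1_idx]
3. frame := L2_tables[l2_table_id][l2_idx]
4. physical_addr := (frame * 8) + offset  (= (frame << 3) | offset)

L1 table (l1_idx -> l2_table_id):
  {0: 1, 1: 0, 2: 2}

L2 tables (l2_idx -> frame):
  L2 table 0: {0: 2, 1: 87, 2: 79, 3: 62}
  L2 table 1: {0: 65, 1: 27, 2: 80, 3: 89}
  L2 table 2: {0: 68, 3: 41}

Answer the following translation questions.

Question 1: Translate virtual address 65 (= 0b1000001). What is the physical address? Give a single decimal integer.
Answer: 545

Derivation:
vaddr = 65 = 0b1000001
Split: l1_idx=2, l2_idx=0, offset=1
L1[2] = 2
L2[2][0] = 68
paddr = 68 * 8 + 1 = 545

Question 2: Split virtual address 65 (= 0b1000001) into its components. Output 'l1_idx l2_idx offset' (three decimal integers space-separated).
Answer: 2 0 1

Derivation:
vaddr = 65 = 0b1000001
  top 2 bits -> l1_idx = 2
  next 2 bits -> l2_idx = 0
  bottom 3 bits -> offset = 1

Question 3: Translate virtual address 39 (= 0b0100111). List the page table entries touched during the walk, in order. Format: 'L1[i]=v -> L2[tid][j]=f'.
vaddr = 39 = 0b0100111
Split: l1_idx=1, l2_idx=0, offset=7

Answer: L1[1]=0 -> L2[0][0]=2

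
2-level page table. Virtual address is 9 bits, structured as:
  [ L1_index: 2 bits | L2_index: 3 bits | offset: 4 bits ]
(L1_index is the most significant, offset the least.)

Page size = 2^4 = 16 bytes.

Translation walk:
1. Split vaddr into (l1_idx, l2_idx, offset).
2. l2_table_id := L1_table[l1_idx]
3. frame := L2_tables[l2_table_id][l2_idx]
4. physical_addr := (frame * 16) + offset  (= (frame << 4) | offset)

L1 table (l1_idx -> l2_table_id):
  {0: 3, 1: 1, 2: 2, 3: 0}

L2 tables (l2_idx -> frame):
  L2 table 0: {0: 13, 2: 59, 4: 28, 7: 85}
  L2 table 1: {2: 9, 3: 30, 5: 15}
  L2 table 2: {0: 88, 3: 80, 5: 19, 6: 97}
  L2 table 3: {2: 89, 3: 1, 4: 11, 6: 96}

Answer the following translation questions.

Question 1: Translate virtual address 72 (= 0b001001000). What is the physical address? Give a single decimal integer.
vaddr = 72 = 0b001001000
Split: l1_idx=0, l2_idx=4, offset=8
L1[0] = 3
L2[3][4] = 11
paddr = 11 * 16 + 8 = 184

Answer: 184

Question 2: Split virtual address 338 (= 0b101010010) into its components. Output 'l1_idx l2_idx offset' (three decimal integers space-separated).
vaddr = 338 = 0b101010010
  top 2 bits -> l1_idx = 2
  next 3 bits -> l2_idx = 5
  bottom 4 bits -> offset = 2

Answer: 2 5 2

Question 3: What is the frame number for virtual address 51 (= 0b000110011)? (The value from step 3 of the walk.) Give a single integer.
Answer: 1

Derivation:
vaddr = 51: l1_idx=0, l2_idx=3
L1[0] = 3; L2[3][3] = 1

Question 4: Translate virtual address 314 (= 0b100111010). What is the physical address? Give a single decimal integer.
Answer: 1290

Derivation:
vaddr = 314 = 0b100111010
Split: l1_idx=2, l2_idx=3, offset=10
L1[2] = 2
L2[2][3] = 80
paddr = 80 * 16 + 10 = 1290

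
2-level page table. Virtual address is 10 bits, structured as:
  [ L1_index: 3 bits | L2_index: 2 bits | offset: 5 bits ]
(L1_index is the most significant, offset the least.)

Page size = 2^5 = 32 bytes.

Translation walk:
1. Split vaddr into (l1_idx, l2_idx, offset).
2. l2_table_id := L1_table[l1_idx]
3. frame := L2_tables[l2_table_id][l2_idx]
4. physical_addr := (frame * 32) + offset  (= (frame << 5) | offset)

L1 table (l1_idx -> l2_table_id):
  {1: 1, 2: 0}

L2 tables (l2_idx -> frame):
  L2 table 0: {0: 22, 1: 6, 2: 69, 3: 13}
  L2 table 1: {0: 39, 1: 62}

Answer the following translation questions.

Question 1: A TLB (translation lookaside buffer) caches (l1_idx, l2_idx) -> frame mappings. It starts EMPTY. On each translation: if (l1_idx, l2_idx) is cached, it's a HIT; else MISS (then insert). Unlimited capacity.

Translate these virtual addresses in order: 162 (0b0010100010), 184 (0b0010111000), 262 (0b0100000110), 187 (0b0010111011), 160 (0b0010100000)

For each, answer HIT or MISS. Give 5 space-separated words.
Answer: MISS HIT MISS HIT HIT

Derivation:
vaddr=162: (1,1) not in TLB -> MISS, insert
vaddr=184: (1,1) in TLB -> HIT
vaddr=262: (2,0) not in TLB -> MISS, insert
vaddr=187: (1,1) in TLB -> HIT
vaddr=160: (1,1) in TLB -> HIT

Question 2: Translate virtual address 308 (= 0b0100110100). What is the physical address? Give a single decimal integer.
Answer: 212

Derivation:
vaddr = 308 = 0b0100110100
Split: l1_idx=2, l2_idx=1, offset=20
L1[2] = 0
L2[0][1] = 6
paddr = 6 * 32 + 20 = 212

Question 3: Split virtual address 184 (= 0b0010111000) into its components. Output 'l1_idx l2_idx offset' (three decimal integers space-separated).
vaddr = 184 = 0b0010111000
  top 3 bits -> l1_idx = 1
  next 2 bits -> l2_idx = 1
  bottom 5 bits -> offset = 24

Answer: 1 1 24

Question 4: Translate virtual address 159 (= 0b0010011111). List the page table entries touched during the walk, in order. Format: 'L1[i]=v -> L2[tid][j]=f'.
vaddr = 159 = 0b0010011111
Split: l1_idx=1, l2_idx=0, offset=31

Answer: L1[1]=1 -> L2[1][0]=39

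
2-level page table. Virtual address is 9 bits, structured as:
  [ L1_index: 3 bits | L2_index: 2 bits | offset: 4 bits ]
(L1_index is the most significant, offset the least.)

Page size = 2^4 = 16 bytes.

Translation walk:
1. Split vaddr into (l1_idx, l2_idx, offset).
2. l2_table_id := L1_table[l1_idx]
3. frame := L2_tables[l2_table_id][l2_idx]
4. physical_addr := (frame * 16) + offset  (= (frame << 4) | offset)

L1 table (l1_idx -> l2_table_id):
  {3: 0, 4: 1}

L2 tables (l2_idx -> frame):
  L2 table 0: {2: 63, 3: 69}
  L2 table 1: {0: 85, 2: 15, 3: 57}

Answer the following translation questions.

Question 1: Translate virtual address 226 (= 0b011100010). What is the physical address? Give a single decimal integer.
Answer: 1010

Derivation:
vaddr = 226 = 0b011100010
Split: l1_idx=3, l2_idx=2, offset=2
L1[3] = 0
L2[0][2] = 63
paddr = 63 * 16 + 2 = 1010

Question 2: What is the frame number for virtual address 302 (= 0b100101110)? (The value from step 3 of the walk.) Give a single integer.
vaddr = 302: l1_idx=4, l2_idx=2
L1[4] = 1; L2[1][2] = 15

Answer: 15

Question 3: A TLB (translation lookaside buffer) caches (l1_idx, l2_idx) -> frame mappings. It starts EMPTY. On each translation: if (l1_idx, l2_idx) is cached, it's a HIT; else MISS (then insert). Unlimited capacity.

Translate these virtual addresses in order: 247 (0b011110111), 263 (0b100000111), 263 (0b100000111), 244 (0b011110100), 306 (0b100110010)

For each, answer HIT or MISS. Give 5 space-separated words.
Answer: MISS MISS HIT HIT MISS

Derivation:
vaddr=247: (3,3) not in TLB -> MISS, insert
vaddr=263: (4,0) not in TLB -> MISS, insert
vaddr=263: (4,0) in TLB -> HIT
vaddr=244: (3,3) in TLB -> HIT
vaddr=306: (4,3) not in TLB -> MISS, insert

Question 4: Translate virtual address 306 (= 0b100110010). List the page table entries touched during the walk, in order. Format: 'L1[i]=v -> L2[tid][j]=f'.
Answer: L1[4]=1 -> L2[1][3]=57

Derivation:
vaddr = 306 = 0b100110010
Split: l1_idx=4, l2_idx=3, offset=2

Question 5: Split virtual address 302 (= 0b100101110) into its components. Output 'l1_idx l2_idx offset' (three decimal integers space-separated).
vaddr = 302 = 0b100101110
  top 3 bits -> l1_idx = 4
  next 2 bits -> l2_idx = 2
  bottom 4 bits -> offset = 14

Answer: 4 2 14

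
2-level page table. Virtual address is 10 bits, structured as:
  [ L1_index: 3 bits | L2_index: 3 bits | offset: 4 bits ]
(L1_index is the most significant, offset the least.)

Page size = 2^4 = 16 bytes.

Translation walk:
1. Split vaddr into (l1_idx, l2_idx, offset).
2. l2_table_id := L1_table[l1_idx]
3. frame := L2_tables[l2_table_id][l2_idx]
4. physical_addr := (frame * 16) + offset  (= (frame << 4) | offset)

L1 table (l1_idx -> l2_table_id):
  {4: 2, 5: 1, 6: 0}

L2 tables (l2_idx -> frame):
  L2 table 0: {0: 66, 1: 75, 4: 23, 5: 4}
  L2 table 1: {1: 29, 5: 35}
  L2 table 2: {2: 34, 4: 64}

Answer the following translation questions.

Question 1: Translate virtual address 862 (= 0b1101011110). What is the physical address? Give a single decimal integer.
vaddr = 862 = 0b1101011110
Split: l1_idx=6, l2_idx=5, offset=14
L1[6] = 0
L2[0][5] = 4
paddr = 4 * 16 + 14 = 78

Answer: 78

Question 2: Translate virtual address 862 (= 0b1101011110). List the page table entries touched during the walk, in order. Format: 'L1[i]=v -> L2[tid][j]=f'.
Answer: L1[6]=0 -> L2[0][5]=4

Derivation:
vaddr = 862 = 0b1101011110
Split: l1_idx=6, l2_idx=5, offset=14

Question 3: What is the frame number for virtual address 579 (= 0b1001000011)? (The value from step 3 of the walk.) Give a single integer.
vaddr = 579: l1_idx=4, l2_idx=4
L1[4] = 2; L2[2][4] = 64

Answer: 64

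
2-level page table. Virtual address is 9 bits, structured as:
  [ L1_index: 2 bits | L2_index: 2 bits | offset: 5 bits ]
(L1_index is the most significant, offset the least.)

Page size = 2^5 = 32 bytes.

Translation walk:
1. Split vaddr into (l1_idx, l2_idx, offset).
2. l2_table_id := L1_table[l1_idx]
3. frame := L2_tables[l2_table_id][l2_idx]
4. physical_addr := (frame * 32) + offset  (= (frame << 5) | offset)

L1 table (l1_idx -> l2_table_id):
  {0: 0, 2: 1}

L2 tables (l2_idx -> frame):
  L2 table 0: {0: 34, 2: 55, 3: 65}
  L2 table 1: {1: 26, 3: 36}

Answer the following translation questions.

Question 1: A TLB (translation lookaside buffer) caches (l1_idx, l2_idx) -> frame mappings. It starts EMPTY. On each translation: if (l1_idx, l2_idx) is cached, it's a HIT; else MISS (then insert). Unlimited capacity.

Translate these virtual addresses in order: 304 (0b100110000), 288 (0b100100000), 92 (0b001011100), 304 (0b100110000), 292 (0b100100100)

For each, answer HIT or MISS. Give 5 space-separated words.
vaddr=304: (2,1) not in TLB -> MISS, insert
vaddr=288: (2,1) in TLB -> HIT
vaddr=92: (0,2) not in TLB -> MISS, insert
vaddr=304: (2,1) in TLB -> HIT
vaddr=292: (2,1) in TLB -> HIT

Answer: MISS HIT MISS HIT HIT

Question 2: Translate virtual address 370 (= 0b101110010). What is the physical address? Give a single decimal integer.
vaddr = 370 = 0b101110010
Split: l1_idx=2, l2_idx=3, offset=18
L1[2] = 1
L2[1][3] = 36
paddr = 36 * 32 + 18 = 1170

Answer: 1170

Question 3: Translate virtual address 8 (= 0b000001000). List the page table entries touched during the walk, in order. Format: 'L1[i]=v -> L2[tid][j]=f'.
Answer: L1[0]=0 -> L2[0][0]=34

Derivation:
vaddr = 8 = 0b000001000
Split: l1_idx=0, l2_idx=0, offset=8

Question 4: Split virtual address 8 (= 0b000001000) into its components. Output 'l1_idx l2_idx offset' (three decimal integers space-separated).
vaddr = 8 = 0b000001000
  top 2 bits -> l1_idx = 0
  next 2 bits -> l2_idx = 0
  bottom 5 bits -> offset = 8

Answer: 0 0 8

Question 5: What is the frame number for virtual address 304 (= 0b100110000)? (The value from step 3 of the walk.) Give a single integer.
Answer: 26

Derivation:
vaddr = 304: l1_idx=2, l2_idx=1
L1[2] = 1; L2[1][1] = 26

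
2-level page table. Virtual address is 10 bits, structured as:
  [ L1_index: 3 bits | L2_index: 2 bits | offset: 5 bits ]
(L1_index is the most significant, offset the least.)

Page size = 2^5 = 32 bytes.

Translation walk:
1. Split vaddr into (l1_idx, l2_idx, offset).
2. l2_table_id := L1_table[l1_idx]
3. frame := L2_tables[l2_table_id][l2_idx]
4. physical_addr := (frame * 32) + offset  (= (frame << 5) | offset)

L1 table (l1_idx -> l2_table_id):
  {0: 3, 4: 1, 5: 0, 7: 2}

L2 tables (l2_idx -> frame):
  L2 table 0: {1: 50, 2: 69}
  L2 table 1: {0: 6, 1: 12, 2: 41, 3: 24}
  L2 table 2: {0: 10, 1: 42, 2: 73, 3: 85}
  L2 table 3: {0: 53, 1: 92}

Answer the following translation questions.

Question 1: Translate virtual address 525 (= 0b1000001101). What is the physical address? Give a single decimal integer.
vaddr = 525 = 0b1000001101
Split: l1_idx=4, l2_idx=0, offset=13
L1[4] = 1
L2[1][0] = 6
paddr = 6 * 32 + 13 = 205

Answer: 205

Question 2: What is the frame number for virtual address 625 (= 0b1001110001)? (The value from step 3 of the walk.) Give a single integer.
vaddr = 625: l1_idx=4, l2_idx=3
L1[4] = 1; L2[1][3] = 24

Answer: 24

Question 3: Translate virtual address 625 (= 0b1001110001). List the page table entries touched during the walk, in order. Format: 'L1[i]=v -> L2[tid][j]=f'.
vaddr = 625 = 0b1001110001
Split: l1_idx=4, l2_idx=3, offset=17

Answer: L1[4]=1 -> L2[1][3]=24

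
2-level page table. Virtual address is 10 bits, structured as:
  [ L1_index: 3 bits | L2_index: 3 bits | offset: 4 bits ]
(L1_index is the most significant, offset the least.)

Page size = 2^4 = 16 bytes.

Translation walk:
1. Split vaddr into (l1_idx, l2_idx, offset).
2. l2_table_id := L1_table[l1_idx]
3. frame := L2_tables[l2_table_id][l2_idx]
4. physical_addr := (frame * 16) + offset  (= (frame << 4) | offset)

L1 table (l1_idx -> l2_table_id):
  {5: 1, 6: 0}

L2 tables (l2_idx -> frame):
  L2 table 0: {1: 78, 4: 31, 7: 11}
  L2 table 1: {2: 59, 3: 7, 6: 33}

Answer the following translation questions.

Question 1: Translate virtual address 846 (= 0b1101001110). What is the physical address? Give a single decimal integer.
Answer: 510

Derivation:
vaddr = 846 = 0b1101001110
Split: l1_idx=6, l2_idx=4, offset=14
L1[6] = 0
L2[0][4] = 31
paddr = 31 * 16 + 14 = 510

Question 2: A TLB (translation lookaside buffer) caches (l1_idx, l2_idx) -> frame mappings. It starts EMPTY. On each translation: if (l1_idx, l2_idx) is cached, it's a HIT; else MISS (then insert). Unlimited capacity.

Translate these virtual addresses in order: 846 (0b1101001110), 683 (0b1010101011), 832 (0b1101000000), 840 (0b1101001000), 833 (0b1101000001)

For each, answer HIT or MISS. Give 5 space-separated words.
Answer: MISS MISS HIT HIT HIT

Derivation:
vaddr=846: (6,4) not in TLB -> MISS, insert
vaddr=683: (5,2) not in TLB -> MISS, insert
vaddr=832: (6,4) in TLB -> HIT
vaddr=840: (6,4) in TLB -> HIT
vaddr=833: (6,4) in TLB -> HIT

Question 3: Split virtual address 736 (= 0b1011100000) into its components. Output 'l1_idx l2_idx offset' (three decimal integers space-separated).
Answer: 5 6 0

Derivation:
vaddr = 736 = 0b1011100000
  top 3 bits -> l1_idx = 5
  next 3 bits -> l2_idx = 6
  bottom 4 bits -> offset = 0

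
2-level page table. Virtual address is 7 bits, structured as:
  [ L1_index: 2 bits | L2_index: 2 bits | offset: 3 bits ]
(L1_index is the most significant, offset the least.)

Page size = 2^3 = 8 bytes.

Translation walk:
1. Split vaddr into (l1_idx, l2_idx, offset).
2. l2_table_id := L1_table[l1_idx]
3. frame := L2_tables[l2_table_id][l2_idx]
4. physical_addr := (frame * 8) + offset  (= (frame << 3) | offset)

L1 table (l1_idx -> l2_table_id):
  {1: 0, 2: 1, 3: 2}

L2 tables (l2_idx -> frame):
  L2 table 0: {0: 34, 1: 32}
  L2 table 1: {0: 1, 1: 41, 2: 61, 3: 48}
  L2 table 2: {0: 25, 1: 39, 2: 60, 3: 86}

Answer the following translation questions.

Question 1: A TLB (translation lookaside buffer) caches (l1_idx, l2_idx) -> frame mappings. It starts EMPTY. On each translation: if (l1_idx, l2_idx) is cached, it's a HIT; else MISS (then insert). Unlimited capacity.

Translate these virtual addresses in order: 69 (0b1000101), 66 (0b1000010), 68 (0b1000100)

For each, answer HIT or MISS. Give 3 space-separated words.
Answer: MISS HIT HIT

Derivation:
vaddr=69: (2,0) not in TLB -> MISS, insert
vaddr=66: (2,0) in TLB -> HIT
vaddr=68: (2,0) in TLB -> HIT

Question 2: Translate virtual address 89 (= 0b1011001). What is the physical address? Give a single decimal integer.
Answer: 385

Derivation:
vaddr = 89 = 0b1011001
Split: l1_idx=2, l2_idx=3, offset=1
L1[2] = 1
L2[1][3] = 48
paddr = 48 * 8 + 1 = 385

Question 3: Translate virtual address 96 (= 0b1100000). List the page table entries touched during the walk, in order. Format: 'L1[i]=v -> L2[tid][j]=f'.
Answer: L1[3]=2 -> L2[2][0]=25

Derivation:
vaddr = 96 = 0b1100000
Split: l1_idx=3, l2_idx=0, offset=0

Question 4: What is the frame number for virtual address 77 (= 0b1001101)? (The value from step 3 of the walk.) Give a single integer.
Answer: 41

Derivation:
vaddr = 77: l1_idx=2, l2_idx=1
L1[2] = 1; L2[1][1] = 41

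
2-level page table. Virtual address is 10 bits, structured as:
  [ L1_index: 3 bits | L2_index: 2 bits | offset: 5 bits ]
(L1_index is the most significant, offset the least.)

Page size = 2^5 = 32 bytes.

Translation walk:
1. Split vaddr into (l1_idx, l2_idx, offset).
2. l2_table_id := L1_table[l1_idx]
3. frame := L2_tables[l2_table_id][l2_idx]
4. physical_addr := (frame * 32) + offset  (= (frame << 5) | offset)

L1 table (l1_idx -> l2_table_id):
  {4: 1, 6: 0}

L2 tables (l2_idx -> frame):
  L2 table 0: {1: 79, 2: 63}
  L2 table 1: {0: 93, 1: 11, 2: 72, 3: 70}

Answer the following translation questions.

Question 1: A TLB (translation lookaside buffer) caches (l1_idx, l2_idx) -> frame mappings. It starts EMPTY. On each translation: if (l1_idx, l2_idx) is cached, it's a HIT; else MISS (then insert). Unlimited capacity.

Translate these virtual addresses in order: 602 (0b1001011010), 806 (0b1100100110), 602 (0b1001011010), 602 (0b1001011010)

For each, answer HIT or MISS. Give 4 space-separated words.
Answer: MISS MISS HIT HIT

Derivation:
vaddr=602: (4,2) not in TLB -> MISS, insert
vaddr=806: (6,1) not in TLB -> MISS, insert
vaddr=602: (4,2) in TLB -> HIT
vaddr=602: (4,2) in TLB -> HIT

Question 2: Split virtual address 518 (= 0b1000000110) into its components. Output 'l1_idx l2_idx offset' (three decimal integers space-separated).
vaddr = 518 = 0b1000000110
  top 3 bits -> l1_idx = 4
  next 2 bits -> l2_idx = 0
  bottom 5 bits -> offset = 6

Answer: 4 0 6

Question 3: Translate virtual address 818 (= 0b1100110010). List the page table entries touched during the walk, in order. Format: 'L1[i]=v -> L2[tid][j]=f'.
vaddr = 818 = 0b1100110010
Split: l1_idx=6, l2_idx=1, offset=18

Answer: L1[6]=0 -> L2[0][1]=79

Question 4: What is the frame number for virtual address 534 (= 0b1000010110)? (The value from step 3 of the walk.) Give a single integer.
vaddr = 534: l1_idx=4, l2_idx=0
L1[4] = 1; L2[1][0] = 93

Answer: 93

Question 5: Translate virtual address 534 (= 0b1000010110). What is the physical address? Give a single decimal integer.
vaddr = 534 = 0b1000010110
Split: l1_idx=4, l2_idx=0, offset=22
L1[4] = 1
L2[1][0] = 93
paddr = 93 * 32 + 22 = 2998

Answer: 2998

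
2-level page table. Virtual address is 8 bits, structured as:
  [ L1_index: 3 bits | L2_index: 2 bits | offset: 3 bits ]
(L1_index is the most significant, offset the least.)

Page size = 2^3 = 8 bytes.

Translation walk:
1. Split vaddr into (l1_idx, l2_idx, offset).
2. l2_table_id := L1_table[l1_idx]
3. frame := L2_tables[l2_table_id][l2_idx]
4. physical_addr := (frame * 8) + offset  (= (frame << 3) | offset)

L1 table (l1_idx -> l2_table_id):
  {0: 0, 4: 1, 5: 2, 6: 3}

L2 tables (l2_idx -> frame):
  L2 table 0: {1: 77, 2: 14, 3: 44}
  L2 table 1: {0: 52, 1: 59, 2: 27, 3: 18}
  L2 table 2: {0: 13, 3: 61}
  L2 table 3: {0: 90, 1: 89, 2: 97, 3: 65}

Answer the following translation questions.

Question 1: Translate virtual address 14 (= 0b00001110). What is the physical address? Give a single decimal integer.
Answer: 622

Derivation:
vaddr = 14 = 0b00001110
Split: l1_idx=0, l2_idx=1, offset=6
L1[0] = 0
L2[0][1] = 77
paddr = 77 * 8 + 6 = 622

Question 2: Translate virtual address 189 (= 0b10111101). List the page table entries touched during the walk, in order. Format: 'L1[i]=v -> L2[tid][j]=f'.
vaddr = 189 = 0b10111101
Split: l1_idx=5, l2_idx=3, offset=5

Answer: L1[5]=2 -> L2[2][3]=61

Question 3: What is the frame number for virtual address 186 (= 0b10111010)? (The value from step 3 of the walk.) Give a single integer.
Answer: 61

Derivation:
vaddr = 186: l1_idx=5, l2_idx=3
L1[5] = 2; L2[2][3] = 61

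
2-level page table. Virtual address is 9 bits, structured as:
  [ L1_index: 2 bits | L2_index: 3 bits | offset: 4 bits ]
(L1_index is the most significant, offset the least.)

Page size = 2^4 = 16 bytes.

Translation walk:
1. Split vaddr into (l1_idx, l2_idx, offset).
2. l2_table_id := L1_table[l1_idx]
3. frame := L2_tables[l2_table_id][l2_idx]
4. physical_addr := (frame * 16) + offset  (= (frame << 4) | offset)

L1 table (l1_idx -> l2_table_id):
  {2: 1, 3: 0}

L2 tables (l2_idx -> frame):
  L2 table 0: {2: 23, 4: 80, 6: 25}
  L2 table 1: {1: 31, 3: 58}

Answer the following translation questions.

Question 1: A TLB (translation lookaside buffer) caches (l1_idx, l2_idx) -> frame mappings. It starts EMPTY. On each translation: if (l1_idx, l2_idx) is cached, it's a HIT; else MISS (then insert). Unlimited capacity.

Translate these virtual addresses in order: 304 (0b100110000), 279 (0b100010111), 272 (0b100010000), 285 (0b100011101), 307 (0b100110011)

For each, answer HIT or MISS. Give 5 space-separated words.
Answer: MISS MISS HIT HIT HIT

Derivation:
vaddr=304: (2,3) not in TLB -> MISS, insert
vaddr=279: (2,1) not in TLB -> MISS, insert
vaddr=272: (2,1) in TLB -> HIT
vaddr=285: (2,1) in TLB -> HIT
vaddr=307: (2,3) in TLB -> HIT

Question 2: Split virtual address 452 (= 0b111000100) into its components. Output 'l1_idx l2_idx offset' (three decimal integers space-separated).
Answer: 3 4 4

Derivation:
vaddr = 452 = 0b111000100
  top 2 bits -> l1_idx = 3
  next 3 bits -> l2_idx = 4
  bottom 4 bits -> offset = 4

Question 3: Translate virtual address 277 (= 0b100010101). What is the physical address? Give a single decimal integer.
Answer: 501

Derivation:
vaddr = 277 = 0b100010101
Split: l1_idx=2, l2_idx=1, offset=5
L1[2] = 1
L2[1][1] = 31
paddr = 31 * 16 + 5 = 501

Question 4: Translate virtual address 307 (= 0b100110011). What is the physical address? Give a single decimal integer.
Answer: 931

Derivation:
vaddr = 307 = 0b100110011
Split: l1_idx=2, l2_idx=3, offset=3
L1[2] = 1
L2[1][3] = 58
paddr = 58 * 16 + 3 = 931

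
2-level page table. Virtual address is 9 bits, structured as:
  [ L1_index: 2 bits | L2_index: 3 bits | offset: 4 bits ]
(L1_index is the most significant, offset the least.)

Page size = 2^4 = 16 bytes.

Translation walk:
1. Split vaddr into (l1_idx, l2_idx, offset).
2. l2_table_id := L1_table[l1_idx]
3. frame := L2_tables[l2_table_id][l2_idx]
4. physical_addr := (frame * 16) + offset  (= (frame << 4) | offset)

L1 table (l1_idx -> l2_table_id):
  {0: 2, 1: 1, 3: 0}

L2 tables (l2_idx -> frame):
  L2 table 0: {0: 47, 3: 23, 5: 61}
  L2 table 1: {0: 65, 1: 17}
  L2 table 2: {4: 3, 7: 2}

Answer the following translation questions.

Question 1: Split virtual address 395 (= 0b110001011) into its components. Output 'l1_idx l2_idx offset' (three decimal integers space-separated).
vaddr = 395 = 0b110001011
  top 2 bits -> l1_idx = 3
  next 3 bits -> l2_idx = 0
  bottom 4 bits -> offset = 11

Answer: 3 0 11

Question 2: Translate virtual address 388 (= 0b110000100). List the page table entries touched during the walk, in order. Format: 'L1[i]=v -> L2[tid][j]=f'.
vaddr = 388 = 0b110000100
Split: l1_idx=3, l2_idx=0, offset=4

Answer: L1[3]=0 -> L2[0][0]=47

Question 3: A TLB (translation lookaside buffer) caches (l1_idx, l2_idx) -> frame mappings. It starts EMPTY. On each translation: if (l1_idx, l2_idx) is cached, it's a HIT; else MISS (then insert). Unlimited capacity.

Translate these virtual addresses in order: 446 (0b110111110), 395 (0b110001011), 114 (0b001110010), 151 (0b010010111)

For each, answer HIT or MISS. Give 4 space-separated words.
Answer: MISS MISS MISS MISS

Derivation:
vaddr=446: (3,3) not in TLB -> MISS, insert
vaddr=395: (3,0) not in TLB -> MISS, insert
vaddr=114: (0,7) not in TLB -> MISS, insert
vaddr=151: (1,1) not in TLB -> MISS, insert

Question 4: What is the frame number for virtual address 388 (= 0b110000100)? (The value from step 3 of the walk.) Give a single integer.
Answer: 47

Derivation:
vaddr = 388: l1_idx=3, l2_idx=0
L1[3] = 0; L2[0][0] = 47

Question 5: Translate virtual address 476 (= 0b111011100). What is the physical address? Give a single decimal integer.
vaddr = 476 = 0b111011100
Split: l1_idx=3, l2_idx=5, offset=12
L1[3] = 0
L2[0][5] = 61
paddr = 61 * 16 + 12 = 988

Answer: 988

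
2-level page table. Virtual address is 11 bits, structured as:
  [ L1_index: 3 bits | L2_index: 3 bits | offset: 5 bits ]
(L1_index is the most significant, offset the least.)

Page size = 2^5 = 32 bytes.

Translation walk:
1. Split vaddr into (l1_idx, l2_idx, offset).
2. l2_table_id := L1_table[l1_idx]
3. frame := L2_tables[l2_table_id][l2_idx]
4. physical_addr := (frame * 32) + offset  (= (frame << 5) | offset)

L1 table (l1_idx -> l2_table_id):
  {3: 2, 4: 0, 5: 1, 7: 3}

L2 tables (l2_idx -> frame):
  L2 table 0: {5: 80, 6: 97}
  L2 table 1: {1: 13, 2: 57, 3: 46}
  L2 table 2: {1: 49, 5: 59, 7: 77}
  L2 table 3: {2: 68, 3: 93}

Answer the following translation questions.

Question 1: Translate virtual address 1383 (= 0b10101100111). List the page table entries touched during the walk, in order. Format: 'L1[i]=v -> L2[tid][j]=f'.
Answer: L1[5]=1 -> L2[1][3]=46

Derivation:
vaddr = 1383 = 0b10101100111
Split: l1_idx=5, l2_idx=3, offset=7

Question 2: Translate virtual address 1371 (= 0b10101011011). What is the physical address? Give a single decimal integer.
vaddr = 1371 = 0b10101011011
Split: l1_idx=5, l2_idx=2, offset=27
L1[5] = 1
L2[1][2] = 57
paddr = 57 * 32 + 27 = 1851

Answer: 1851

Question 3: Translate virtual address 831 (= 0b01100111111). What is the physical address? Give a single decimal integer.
Answer: 1599

Derivation:
vaddr = 831 = 0b01100111111
Split: l1_idx=3, l2_idx=1, offset=31
L1[3] = 2
L2[2][1] = 49
paddr = 49 * 32 + 31 = 1599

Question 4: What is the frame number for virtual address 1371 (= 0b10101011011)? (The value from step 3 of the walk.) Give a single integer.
Answer: 57

Derivation:
vaddr = 1371: l1_idx=5, l2_idx=2
L1[5] = 1; L2[1][2] = 57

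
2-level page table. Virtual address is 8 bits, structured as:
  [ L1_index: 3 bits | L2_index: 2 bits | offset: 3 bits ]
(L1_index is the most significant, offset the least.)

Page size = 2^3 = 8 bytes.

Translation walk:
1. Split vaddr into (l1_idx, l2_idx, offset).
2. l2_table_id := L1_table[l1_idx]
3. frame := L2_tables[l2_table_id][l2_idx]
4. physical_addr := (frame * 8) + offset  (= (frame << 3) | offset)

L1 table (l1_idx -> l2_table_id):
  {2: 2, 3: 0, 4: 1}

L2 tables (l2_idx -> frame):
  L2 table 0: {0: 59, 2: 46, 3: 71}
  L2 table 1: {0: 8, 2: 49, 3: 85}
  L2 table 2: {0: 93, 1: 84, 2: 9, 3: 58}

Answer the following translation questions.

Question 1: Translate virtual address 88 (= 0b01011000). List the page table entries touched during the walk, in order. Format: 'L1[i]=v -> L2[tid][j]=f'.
vaddr = 88 = 0b01011000
Split: l1_idx=2, l2_idx=3, offset=0

Answer: L1[2]=2 -> L2[2][3]=58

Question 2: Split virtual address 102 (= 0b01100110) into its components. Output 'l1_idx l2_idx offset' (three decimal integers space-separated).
Answer: 3 0 6

Derivation:
vaddr = 102 = 0b01100110
  top 3 bits -> l1_idx = 3
  next 2 bits -> l2_idx = 0
  bottom 3 bits -> offset = 6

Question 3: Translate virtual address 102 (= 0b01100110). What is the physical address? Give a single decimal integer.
vaddr = 102 = 0b01100110
Split: l1_idx=3, l2_idx=0, offset=6
L1[3] = 0
L2[0][0] = 59
paddr = 59 * 8 + 6 = 478

Answer: 478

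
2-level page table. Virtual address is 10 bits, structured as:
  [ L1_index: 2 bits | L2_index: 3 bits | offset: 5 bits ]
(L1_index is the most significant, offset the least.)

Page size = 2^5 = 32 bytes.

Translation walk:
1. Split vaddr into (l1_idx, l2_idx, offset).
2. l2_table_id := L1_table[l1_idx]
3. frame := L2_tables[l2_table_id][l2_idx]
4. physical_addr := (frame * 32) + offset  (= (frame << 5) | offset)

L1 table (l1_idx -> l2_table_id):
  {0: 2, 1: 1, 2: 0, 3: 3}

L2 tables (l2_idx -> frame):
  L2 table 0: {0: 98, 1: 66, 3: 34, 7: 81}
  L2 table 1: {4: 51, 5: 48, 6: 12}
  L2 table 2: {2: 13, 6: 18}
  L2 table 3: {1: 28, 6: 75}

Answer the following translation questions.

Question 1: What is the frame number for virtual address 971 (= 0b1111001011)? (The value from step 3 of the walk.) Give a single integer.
Answer: 75

Derivation:
vaddr = 971: l1_idx=3, l2_idx=6
L1[3] = 3; L2[3][6] = 75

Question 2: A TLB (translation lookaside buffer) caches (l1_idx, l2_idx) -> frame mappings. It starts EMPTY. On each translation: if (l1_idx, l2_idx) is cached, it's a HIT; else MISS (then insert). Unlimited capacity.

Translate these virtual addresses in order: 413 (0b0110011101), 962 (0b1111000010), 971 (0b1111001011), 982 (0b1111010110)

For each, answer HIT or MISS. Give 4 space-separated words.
vaddr=413: (1,4) not in TLB -> MISS, insert
vaddr=962: (3,6) not in TLB -> MISS, insert
vaddr=971: (3,6) in TLB -> HIT
vaddr=982: (3,6) in TLB -> HIT

Answer: MISS MISS HIT HIT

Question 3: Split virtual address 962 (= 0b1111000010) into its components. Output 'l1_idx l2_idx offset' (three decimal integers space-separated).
Answer: 3 6 2

Derivation:
vaddr = 962 = 0b1111000010
  top 2 bits -> l1_idx = 3
  next 3 bits -> l2_idx = 6
  bottom 5 bits -> offset = 2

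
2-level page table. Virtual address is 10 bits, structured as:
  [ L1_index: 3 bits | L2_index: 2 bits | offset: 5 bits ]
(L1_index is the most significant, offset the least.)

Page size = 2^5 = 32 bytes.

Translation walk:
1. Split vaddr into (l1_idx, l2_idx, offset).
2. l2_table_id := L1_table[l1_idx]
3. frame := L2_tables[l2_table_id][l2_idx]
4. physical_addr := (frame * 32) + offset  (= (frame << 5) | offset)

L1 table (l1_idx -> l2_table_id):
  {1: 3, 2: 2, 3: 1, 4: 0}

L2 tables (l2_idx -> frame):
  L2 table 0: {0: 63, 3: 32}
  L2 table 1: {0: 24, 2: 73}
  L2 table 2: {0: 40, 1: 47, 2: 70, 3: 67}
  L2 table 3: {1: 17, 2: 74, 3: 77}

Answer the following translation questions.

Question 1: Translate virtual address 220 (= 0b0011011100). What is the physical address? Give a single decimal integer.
Answer: 2396

Derivation:
vaddr = 220 = 0b0011011100
Split: l1_idx=1, l2_idx=2, offset=28
L1[1] = 3
L2[3][2] = 74
paddr = 74 * 32 + 28 = 2396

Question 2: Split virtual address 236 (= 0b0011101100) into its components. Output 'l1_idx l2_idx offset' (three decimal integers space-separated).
vaddr = 236 = 0b0011101100
  top 3 bits -> l1_idx = 1
  next 2 bits -> l2_idx = 3
  bottom 5 bits -> offset = 12

Answer: 1 3 12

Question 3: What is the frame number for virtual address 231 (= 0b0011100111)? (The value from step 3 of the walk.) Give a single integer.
vaddr = 231: l1_idx=1, l2_idx=3
L1[1] = 3; L2[3][3] = 77

Answer: 77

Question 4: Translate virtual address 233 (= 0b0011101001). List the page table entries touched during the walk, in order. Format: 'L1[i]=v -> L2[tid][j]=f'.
vaddr = 233 = 0b0011101001
Split: l1_idx=1, l2_idx=3, offset=9

Answer: L1[1]=3 -> L2[3][3]=77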